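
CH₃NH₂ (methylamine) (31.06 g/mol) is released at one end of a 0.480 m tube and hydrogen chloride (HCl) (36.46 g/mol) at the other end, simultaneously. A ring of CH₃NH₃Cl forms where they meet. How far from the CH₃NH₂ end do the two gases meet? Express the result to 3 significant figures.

0.250 m

Graham's law gives d_CH₃NH₂/d_HCl = rate_CH₃NH₂/rate_HCl = √(M_HCl/M_CH₃NH₂) = √(36.46/31.06) = 1.083.
With d_CH₃NH₂ + d_HCl = 0.480 m, d_HCl = 0.480/(1 + 1.083) = 0.2304 m.
d_CH₃NH₂ = 0.480 − 0.2304 = 0.250 m.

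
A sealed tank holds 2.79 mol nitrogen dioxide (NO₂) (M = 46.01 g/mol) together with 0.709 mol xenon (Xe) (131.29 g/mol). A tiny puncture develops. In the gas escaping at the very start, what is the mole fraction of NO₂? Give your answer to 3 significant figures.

0.869

Each component's effusion rate ∝ (its partial pressure)·(1/√M) ∝ n_i/√M_i.
x_NO₂(eff) = (n_NO₂/√M_NO₂) / (n_NO₂/√M_NO₂ + n_Xe/√M_Xe)
= (2.79/√46.01) / (2.79/√46.01 + 0.709/√131.29) = 0.4113/(0.4113 + 0.06188) = 0.869.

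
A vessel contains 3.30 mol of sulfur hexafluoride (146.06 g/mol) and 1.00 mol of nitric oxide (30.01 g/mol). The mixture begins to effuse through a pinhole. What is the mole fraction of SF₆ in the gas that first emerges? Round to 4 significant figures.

0.5993

The effusion rate of species i is ∝ p_i/√M_i ∝ n_i/√M_i.
So x_SF₆ in the escaping gas = (n_SF₆/√M_SF₆) / Σ(n_i/√M_i)
= (3.30/√146.06) / (3.30/√146.06 + 1.00/√30.01) = 0.2731/(0.2731 + 0.1825) = 0.5993.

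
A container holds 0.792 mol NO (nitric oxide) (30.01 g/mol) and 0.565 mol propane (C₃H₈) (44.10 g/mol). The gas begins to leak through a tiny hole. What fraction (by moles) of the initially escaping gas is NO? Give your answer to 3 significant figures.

0.630

Rate_i ∝ x_i/√M_i (Graham's law weighted by mole fraction), so the effusate composition follows n_i/√M_i.
x_NO(eff) = (n_NO/√M_NO) / (n_NO/√M_NO + n_C₃H₈/√M_C₃H₈)
= (0.792/√30.01) / (0.792/√30.01 + 0.565/√44.10) = 0.1446/(0.1446 + 0.08508) = 0.630.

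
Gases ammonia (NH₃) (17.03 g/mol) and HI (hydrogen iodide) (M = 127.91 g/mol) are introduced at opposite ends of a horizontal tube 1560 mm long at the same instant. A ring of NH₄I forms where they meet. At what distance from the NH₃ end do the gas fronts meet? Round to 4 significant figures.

Graham's law gives d_NH₃/d_HI = rate_NH₃/rate_HI = √(M_HI/M_NH₃) = √(127.91/17.03) = 2.741.
With d_NH₃ + d_HI = 1560 mm, d_HI = 1560/(1 + 2.741) = 417.0 mm.
d_NH₃ = 1560 − 417.0 = 1143 mm.

1143 mm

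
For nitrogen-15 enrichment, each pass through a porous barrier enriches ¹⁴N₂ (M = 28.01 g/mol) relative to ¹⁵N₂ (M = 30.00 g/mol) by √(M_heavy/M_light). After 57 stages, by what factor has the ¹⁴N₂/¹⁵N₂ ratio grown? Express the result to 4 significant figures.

7.072

Each stage multiplies the ratio by α = √(30.00/28.01), so after 57 stages the overall factor is α^57 = (30.00/28.01)^(57/2).
= 1.07105^(57/2) = 7.072.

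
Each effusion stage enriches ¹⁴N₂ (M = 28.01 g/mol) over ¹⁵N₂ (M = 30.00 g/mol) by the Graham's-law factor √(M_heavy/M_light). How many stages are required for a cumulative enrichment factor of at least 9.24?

Per stage α = (30.00/28.01)^(1/2) = 1.07105^0.5, giving ln α = 0.03432.
Need α^N ≥ 9.24 ⇒ N ≥ ln(9.24) / ln α = 2.224 / 0.03432 = 64.79.
Rounding up, N = 65 stages.

65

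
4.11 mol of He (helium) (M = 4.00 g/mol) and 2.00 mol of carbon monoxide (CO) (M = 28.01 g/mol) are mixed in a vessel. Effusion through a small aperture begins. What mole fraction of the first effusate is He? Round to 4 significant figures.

0.8447

The effusion rate of species i is ∝ p_i/√M_i ∝ n_i/√M_i.
So x_He in the escaping gas = (n_He/√M_He) / Σ(n_i/√M_i)
= (4.11/√4.00) / (4.11/√4.00 + 2.00/√28.01) = 2.055/(2.055 + 0.3779) = 0.8447.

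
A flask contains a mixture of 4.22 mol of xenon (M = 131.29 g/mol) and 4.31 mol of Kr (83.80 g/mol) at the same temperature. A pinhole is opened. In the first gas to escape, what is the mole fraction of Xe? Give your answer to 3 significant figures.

0.439

Rate_i ∝ x_i/√M_i (Graham's law weighted by mole fraction), so the effusate composition follows n_i/√M_i.
x_Xe(eff) = (n_Xe/√M_Xe) / (n_Xe/√M_Xe + n_Kr/√M_Kr)
= (4.22/√131.29) / (4.22/√131.29 + 4.31/√83.80) = 0.3683/(0.3683 + 0.4708) = 0.439.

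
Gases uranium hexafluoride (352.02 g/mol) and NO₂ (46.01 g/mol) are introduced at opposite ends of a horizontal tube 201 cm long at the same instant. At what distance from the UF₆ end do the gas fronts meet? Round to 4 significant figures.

The fronts meet when d_UF₆ + d_NO₂ = L with d_UF₆/d_NO₂ = √(M_NO₂/M_UF₆) (Graham's law). Here √(M_NO₂/M_UF₆) = √(46.01/352.02) = 0.3615.
With d_UF₆ + d_NO₂ = 201 cm, d_NO₂ = 201/(1 + 0.3615) = 147.6 cm.
d_UF₆ = 201 − 147.6 = 53.37 cm.

53.37 cm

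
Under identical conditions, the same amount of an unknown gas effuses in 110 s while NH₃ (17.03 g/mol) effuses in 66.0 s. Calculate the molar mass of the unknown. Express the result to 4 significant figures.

Using Graham's law: t_X/t_NH₃ = √(M_X/M_NH₃).
110/66.0 = 1.667 = √(M_X/17.03)
M_X = 17.03 × 1.667² = 17.03 × 2.778 = 47.31 g/mol

47.31 g/mol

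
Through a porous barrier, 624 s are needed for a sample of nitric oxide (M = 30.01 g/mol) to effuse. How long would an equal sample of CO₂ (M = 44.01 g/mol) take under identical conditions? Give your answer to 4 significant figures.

755.7 s

From Graham's law, t_CO₂/t_NO = √(M_CO₂/M_NO) = √(44.01/30.01) = √1.467 = 1.211.
So the time for CO₂ is 624 × 1.211 = 755.7 s.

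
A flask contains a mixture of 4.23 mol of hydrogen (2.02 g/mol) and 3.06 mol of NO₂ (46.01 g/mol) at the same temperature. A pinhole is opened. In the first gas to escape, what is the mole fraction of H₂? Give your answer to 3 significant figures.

Each component's effusion rate ∝ (its partial pressure)·(1/√M) ∝ n_i/√M_i.
Mole fraction of H₂ in the effusate = (n_H₂/√M_H₂) / (n_H₂/√M_H₂ + n_NO₂/√M_NO₂)
= (4.23/√2.02) / (4.23/√2.02 + 3.06/√46.01) = 2.976/(2.976 + 0.4511) = 0.868.

0.868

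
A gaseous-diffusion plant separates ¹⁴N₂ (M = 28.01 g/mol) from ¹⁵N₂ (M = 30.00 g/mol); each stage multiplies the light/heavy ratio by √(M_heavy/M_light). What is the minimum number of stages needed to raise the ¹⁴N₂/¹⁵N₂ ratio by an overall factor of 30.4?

With α = √(30.00/28.01) per stage, ln α = ½ ln(1.07105) = 0.03432.
Need α^N ≥ 30.4 ⇒ N ≥ ln(30.4) / ln α = 3.414 / 0.03432 = 99.49.
Minimum whole number of stages: N = 100.

100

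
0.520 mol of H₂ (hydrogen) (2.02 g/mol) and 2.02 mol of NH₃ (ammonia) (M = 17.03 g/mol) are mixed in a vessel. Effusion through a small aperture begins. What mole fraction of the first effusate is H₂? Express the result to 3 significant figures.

Rate_i ∝ x_i/√M_i (Graham's law weighted by mole fraction), so the effusate composition follows n_i/√M_i.
So x_H₂ in the escaping gas = (n_H₂/√M_H₂) / Σ(n_i/√M_i)
= (0.520/√2.02) / (0.520/√2.02 + 2.02/√17.03) = 0.3659/(0.3659 + 0.4895) = 0.428.

0.428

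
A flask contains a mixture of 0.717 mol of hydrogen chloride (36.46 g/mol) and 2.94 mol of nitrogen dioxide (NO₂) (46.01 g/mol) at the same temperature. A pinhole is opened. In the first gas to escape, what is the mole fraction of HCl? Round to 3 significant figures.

Rate_i ∝ x_i/√M_i (Graham's law weighted by mole fraction), so the effusate composition follows n_i/√M_i.
x_HCl(eff) = (n_HCl/√M_HCl) / (n_HCl/√M_HCl + n_NO₂/√M_NO₂)
= (0.717/√36.46) / (0.717/√36.46 + 2.94/√46.01) = 0.1187/(0.1187 + 0.4334) = 0.215.

0.215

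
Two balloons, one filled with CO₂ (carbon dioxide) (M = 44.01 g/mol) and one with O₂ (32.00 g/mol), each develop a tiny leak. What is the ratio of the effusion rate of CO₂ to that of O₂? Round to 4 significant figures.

From Graham's law, rate_CO₂/rate_O₂ = √(M_O₂/M_CO₂) = √(32.00/44.01) = √0.7271 = 0.8527.

0.8527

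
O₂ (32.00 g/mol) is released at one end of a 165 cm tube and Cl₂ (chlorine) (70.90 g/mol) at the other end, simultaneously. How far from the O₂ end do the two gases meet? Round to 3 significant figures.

98.7 cm

Distances travelled in equal time are proportional to diffusion rates, so d_O₂/d_Cl₂ = √(M_Cl₂/M_O₂) = √(70.90/32.00) = 1.488.
With d_O₂ + d_Cl₂ = 165 cm, d_Cl₂ = 165/(1 + 1.488) = 66.31 cm.
d_O₂ = 165 − 66.31 = 98.7 cm.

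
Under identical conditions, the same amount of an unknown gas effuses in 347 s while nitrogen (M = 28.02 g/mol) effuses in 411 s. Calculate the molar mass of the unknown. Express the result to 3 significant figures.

20.0 g/mol

Using Graham's law: t_X/t_N₂ = √(M_X/M_N₂).
347/411 = 0.8443 = √(M_X/28.02)
M_X = 28.02 × 0.8443² = 28.02 × 0.7128 = 20.0 g/mol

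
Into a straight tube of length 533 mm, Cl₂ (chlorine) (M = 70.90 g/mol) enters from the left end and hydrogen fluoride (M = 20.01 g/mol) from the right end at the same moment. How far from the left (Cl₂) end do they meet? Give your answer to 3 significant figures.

Distances travelled in equal time are proportional to diffusion rates, so d_Cl₂/d_HF = √(M_HF/M_Cl₂) = √(20.01/70.90) = 0.5313.
With d_Cl₂ + d_HF = 533 mm, d_HF = 533/(1 + 0.5313) = 348.1 mm.
d_Cl₂ = 533 − 348.1 = 185 mm.

185 mm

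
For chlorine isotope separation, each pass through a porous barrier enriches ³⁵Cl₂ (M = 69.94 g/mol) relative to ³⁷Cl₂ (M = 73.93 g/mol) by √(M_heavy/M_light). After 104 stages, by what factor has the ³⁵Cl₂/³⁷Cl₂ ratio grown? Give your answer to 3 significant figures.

Overall factor = α^104 with α = √(73.93/69.94), i.e. (73.93/69.94)^(104/2).
= 1.05705^52 = 17.9.

17.9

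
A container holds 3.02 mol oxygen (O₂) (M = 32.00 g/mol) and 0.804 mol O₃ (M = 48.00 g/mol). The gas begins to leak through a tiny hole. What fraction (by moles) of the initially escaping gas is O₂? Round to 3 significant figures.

Effusion rate of each component ∝ n_i/√M_i (partial pressure × 1/√M).
Mole fraction of O₂ in the effusate = (n_O₂/√M_O₂) / (n_O₂/√M_O₂ + n_O₃/√M_O₃)
= (3.02/√32.00) / (3.02/√32.00 + 0.804/√48.00) = 0.5339/(0.5339 + 0.1160) = 0.821.

0.821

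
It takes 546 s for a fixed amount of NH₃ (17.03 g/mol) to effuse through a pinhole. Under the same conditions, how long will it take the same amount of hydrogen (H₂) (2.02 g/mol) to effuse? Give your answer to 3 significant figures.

188 s

Using Graham's law: t_H₂/t_NH₃ = √(M_H₂/M_NH₃) = √(2.02/17.03) = √0.1186 = 0.3444.
So the time for H₂ is 546 × 0.3444 = 188 s.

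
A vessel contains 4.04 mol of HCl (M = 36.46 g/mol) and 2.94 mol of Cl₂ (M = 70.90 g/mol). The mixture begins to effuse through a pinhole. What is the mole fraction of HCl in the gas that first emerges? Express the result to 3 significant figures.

0.657

Rate_i ∝ x_i/√M_i (Graham's law weighted by mole fraction), so the effusate composition follows n_i/√M_i.
Mole fraction of HCl in the effusate = (n_HCl/√M_HCl) / (n_HCl/√M_HCl + n_Cl₂/√M_Cl₂)
= (4.04/√36.46) / (4.04/√36.46 + 2.94/√70.90) = 0.6691/(0.6691 + 0.3492) = 0.657.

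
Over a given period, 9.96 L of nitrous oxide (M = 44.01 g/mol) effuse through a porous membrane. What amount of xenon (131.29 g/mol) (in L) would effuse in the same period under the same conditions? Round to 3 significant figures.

5.77 L

Graham's law gives rate_Xe/rate_N₂O = √(M_N₂O/M_Xe) = √(44.01/131.29) = √0.3352 = 0.5790.
So the volume for Xe is 9.96 × 0.5790 = 5.77 L.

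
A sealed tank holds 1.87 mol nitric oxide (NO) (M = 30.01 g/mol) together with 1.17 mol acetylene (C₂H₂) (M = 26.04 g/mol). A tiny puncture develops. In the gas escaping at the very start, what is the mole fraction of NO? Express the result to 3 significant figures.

Effusion rate of each component ∝ n_i/√M_i (partial pressure × 1/√M).
Mole fraction of NO in the effusate = (n_NO/√M_NO) / (n_NO/√M_NO + n_C₂H₂/√M_C₂H₂)
= (1.87/√30.01) / (1.87/√30.01 + 1.17/√26.04) = 0.3414/(0.3414 + 0.2293) = 0.598.

0.598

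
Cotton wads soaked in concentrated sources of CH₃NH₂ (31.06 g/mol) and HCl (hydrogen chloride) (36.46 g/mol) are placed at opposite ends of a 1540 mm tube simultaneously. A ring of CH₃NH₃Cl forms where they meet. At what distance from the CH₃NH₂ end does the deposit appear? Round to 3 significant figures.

Graham's law gives d_CH₃NH₂/d_HCl = rate_CH₃NH₂/rate_HCl = √(M_HCl/M_CH₃NH₂) = √(36.46/31.06) = 1.083.
With d_CH₃NH₂ + d_HCl = 1540 mm, d_HCl = 1540/(1 + 1.083) = 739.2 mm.
d_CH₃NH₂ = 1540 − 739.2 = 801 mm.

801 mm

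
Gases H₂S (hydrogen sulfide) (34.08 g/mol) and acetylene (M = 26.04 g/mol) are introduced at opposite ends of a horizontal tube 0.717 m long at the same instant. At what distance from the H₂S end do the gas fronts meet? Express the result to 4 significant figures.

In equal time, each gas travels a distance ∝ its rate ∝ 1/√M, so d_H₂S/d_C₂H₂ = √(M_C₂H₂/M_H₂S) = √(26.04/34.08) = 0.8741.
With d_H₂S + d_C₂H₂ = 0.717 m, d_C₂H₂ = 0.717/(1 + 0.8741) = 0.3826 m.
d_H₂S = 0.717 − 0.3826 = 0.3344 m.

0.3344 m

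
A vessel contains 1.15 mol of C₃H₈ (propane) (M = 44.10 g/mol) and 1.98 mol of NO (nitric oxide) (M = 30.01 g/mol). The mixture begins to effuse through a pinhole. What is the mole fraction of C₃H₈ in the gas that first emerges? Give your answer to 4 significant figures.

Each component's effusion rate ∝ (its partial pressure)·(1/√M) ∝ n_i/√M_i.
So x_C₃H₈ in the escaping gas = (n_C₃H₈/√M_C₃H₈) / Σ(n_i/√M_i)
= (1.15/√44.10) / (1.15/√44.10 + 1.98/√30.01) = 0.1732/(0.1732 + 0.3614) = 0.3239.

0.3239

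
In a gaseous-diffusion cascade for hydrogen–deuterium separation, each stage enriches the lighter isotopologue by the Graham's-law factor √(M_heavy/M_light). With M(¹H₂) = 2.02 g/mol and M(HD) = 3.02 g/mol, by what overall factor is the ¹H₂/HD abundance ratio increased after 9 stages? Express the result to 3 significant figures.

Overall factor = α^9 with α = √(3.02/2.02), i.e. (3.02/2.02)^(9/2).
= 1.49505^(9/2) = 6.11.

6.11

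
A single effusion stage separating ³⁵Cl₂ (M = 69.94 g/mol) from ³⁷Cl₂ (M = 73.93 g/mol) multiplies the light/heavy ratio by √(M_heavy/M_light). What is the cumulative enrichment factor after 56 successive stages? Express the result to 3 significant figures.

The single-stage factor is √(M_heavy/M_light), so 56 stages give [√(73.93/69.94)]^56 = (73.93/69.94)^(56/2).
= 1.05705^28 = 4.73.

4.73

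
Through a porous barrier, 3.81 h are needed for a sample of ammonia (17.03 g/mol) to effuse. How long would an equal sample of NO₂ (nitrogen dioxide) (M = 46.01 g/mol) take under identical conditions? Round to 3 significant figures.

Since effusion rate ∝ 1/√M, t_NO₂/t_NH₃ = √(M_NO₂/M_NH₃) = √(46.01/17.03) = √2.702 = 1.644.
So the time for NO₂ is 3.81 × 1.644 = 6.26 h.

6.26 h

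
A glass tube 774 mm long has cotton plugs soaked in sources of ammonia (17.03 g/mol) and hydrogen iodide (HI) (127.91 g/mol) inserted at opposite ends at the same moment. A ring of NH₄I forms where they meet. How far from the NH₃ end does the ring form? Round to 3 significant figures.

567 mm

Distances travelled in equal time are proportional to diffusion rates, so d_NH₃/d_HI = √(M_HI/M_NH₃) = √(127.91/17.03) = 2.741.
With d_NH₃ + d_HI = 774 mm, d_HI = 774/(1 + 2.741) = 206.9 mm.
d_NH₃ = 774 − 206.9 = 567 mm.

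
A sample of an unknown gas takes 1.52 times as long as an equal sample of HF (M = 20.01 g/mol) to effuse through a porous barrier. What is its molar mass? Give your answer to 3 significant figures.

46.2 g/mol

Graham's law gives t_X/t_HF = √(M_X/M_HF).
1.52 = √(M_X/20.01)
M_X = 20.01 × 1.52² = 20.01 × 2.310 = 46.2 g/mol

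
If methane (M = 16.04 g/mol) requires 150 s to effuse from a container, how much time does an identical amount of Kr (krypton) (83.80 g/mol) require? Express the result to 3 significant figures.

343 s

By Graham's law, t_Kr/t_CH₄ = √(M_Kr/M_CH₄) = √(83.80/16.04) = √5.224 = 2.286.
So the time for Kr is 150 × 2.286 = 343 s.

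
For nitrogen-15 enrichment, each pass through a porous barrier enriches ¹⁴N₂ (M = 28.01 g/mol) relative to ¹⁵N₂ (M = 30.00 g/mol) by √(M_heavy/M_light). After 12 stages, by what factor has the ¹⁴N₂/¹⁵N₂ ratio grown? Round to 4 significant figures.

Each stage multiplies the ratio by α = √(30.00/28.01), so after 12 stages the overall factor is α^12 = (30.00/28.01)^(12/2).
= 1.07105^6 = 1.510.

1.510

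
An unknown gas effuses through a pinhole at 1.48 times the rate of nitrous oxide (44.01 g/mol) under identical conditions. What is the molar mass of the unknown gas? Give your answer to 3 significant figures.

From Graham's law, rate_X/rate_N₂O = √(M_N₂O/M_X).
1.48 = √(44.01/M_X)
M_X = 44.01 / 1.48² = 44.01 / 2.190 = 20.1 g/mol

20.1 g/mol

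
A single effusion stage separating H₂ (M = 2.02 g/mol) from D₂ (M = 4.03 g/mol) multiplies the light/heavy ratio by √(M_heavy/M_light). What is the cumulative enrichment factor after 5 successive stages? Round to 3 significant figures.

5.62

Overall factor = α^5 with α = √(4.03/2.02), i.e. (4.03/2.02)^(5/2).
= 1.99505^(5/2) = 5.62.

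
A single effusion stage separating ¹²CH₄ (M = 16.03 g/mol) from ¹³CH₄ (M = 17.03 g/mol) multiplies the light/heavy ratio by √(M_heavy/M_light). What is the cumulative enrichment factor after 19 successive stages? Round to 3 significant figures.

1.78

After 19 stages the ratio has grown by (√(17.03/16.03))^19 = (17.03/16.03)^(19/2).
= 1.06238^(19/2) = 1.78.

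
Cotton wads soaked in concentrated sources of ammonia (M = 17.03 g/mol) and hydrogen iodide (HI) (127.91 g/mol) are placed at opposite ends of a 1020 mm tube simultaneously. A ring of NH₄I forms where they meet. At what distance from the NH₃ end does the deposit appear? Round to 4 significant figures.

Distances travelled in equal time are proportional to diffusion rates, so d_NH₃/d_HI = √(M_HI/M_NH₃) = √(127.91/17.03) = 2.741.
With d_NH₃ + d_HI = 1020 mm, d_HI = 1020/(1 + 2.741) = 272.7 mm.
d_NH₃ = 1020 − 272.7 = 747.3 mm.

747.3 mm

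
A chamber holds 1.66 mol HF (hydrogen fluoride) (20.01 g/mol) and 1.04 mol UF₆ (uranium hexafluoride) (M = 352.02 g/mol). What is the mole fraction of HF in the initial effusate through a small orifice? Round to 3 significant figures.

0.870

Rate_i ∝ x_i/√M_i (Graham's law weighted by mole fraction), so the effusate composition follows n_i/√M_i.
Mole fraction of HF in the effusate = (n_HF/√M_HF) / (n_HF/√M_HF + n_UF₆/√M_UF₆)
= (1.66/√20.01) / (1.66/√20.01 + 1.04/√352.02) = 0.3711/(0.3711 + 0.05543) = 0.870.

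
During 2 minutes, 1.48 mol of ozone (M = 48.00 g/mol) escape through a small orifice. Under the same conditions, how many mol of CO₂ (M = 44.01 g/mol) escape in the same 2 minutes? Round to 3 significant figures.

By Graham's law, rate_CO₂/rate_O₃ = √(M_O₃/M_CO₂) = √(48.00/44.01) = √1.091 = 1.044.
So the amount for CO₂ is 1.48 × 1.044 = 1.55 mol.

1.55 mol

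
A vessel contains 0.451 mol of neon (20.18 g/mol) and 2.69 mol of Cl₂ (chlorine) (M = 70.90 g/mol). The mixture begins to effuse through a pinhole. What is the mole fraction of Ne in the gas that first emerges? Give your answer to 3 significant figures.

Effusion rate of each component ∝ n_i/√M_i (partial pressure × 1/√M).
x_Ne(eff) = (n_Ne/√M_Ne) / (n_Ne/√M_Ne + n_Cl₂/√M_Cl₂)
= (0.451/√20.18) / (0.451/√20.18 + 2.69/√70.90) = 0.1004/(0.1004 + 0.3195) = 0.239.

0.239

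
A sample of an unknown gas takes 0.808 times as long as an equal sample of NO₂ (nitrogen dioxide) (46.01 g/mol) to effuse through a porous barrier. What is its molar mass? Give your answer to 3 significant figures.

30.0 g/mol

Since effusion rate ∝ 1/√M, t_X/t_NO₂ = √(M_X/M_NO₂).
0.808 = √(M_X/46.01)
M_X = 46.01 × 0.808² = 46.01 × 0.6529 = 30.0 g/mol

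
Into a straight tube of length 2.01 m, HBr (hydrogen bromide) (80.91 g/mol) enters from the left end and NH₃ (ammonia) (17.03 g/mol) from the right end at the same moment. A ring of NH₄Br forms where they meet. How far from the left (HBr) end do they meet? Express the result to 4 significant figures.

The fronts meet when d_HBr + d_NH₃ = L with d_HBr/d_NH₃ = √(M_NH₃/M_HBr) (Graham's law). Here √(M_NH₃/M_HBr) = √(17.03/80.91) = 0.4588.
With d_HBr + d_NH₃ = 2.01 m, d_NH₃ = 2.01/(1 + 0.4588) = 1.378 m.
d_HBr = 2.01 − 1.378 = 0.6321 m.

0.6321 m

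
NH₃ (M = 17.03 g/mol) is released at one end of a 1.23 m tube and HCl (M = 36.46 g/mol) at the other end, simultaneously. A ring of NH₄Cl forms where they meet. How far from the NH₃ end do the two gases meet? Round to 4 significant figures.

Graham's law gives d_NH₃/d_HCl = rate_NH₃/rate_HCl = √(M_HCl/M_NH₃) = √(36.46/17.03) = 1.463.
With d_NH₃ + d_HCl = 1.23 m, d_HCl = 1.23/(1 + 1.463) = 0.4994 m.
d_NH₃ = 1.23 − 0.4994 = 0.7306 m.

0.7306 m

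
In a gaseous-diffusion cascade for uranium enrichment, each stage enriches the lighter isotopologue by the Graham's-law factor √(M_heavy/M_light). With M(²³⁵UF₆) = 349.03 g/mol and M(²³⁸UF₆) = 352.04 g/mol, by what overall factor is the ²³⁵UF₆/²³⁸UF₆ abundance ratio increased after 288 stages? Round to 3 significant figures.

Each stage multiplies the ratio by α = √(352.04/349.03), so after 288 stages the overall factor is α^288 = (352.04/349.03)^(288/2).
= 1.00862^144 = 3.44.

3.44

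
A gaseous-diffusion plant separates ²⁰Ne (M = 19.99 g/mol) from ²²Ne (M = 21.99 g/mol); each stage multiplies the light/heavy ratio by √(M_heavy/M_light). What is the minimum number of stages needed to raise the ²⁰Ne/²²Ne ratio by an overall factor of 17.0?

With α = √(21.99/19.99) per stage, ln α = ½ ln(1.10005) = 0.04768.
Need α^N ≥ 17.0 ⇒ N ≥ ln(17.0) / ln α = 2.833 / 0.04768 = 59.42.
Minimum whole number of stages: N = 60.

60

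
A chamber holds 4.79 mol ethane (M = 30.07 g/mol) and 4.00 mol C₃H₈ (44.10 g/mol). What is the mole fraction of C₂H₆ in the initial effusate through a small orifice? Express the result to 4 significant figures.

Each component's effusion rate ∝ (its partial pressure)·(1/√M) ∝ n_i/√M_i.
Mole fraction of C₂H₆ in the effusate = (n_C₂H₆/√M_C₂H₆) / (n_C₂H₆/√M_C₂H₆ + n_C₃H₈/√M_C₃H₈)
= (4.79/√30.07) / (4.79/√30.07 + 4.00/√44.10) = 0.8735/(0.8735 + 0.6023) = 0.5919.

0.5919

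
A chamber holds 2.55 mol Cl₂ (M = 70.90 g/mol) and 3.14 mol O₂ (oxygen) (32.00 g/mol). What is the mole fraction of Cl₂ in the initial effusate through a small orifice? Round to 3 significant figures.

0.353

Rate_i ∝ x_i/√M_i (Graham's law weighted by mole fraction), so the effusate composition follows n_i/√M_i.
So x_Cl₂ in the escaping gas = (n_Cl₂/√M_Cl₂) / Σ(n_i/√M_i)
= (2.55/√70.90) / (2.55/√70.90 + 3.14/√32.00) = 0.3028/(0.3028 + 0.5551) = 0.353.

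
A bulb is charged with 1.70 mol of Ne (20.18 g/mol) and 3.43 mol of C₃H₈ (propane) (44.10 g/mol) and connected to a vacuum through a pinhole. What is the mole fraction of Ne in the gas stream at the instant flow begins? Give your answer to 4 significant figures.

0.4229

Rate_i ∝ x_i/√M_i (Graham's law weighted by mole fraction), so the effusate composition follows n_i/√M_i.
So x_Ne in the escaping gas = (n_Ne/√M_Ne) / Σ(n_i/√M_i)
= (1.70/√20.18) / (1.70/√20.18 + 3.43/√44.10) = 0.3784/(0.3784 + 0.5165) = 0.4229.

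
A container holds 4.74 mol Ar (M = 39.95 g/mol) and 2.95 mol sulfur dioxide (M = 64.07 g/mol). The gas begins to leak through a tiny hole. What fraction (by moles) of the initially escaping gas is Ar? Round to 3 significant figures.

Rate_i ∝ x_i/√M_i (Graham's law weighted by mole fraction), so the effusate composition follows n_i/√M_i.
x_Ar(eff) = (n_Ar/√M_Ar) / (n_Ar/√M_Ar + n_SO₂/√M_SO₂)
= (4.74/√39.95) / (4.74/√39.95 + 2.95/√64.07) = 0.7499/(0.7499 + 0.3685) = 0.670.

0.670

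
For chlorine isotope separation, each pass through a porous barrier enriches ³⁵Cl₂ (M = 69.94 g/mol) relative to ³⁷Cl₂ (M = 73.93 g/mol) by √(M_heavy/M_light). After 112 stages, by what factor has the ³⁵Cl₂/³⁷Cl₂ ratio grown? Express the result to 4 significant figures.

22.35

The single-stage factor is √(M_heavy/M_light), so 112 stages give [√(73.93/69.94)]^112 = (73.93/69.94)^(112/2).
= 1.05705^56 = 22.35.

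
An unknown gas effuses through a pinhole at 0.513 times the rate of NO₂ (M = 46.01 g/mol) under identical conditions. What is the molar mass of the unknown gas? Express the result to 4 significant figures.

174.8 g/mol

Since effusion rate ∝ 1/√M, rate_X/rate_NO₂ = √(M_NO₂/M_X).
0.513 = √(46.01/M_X)
M_X = 46.01 / 0.513² = 46.01 / 0.2632 = 174.8 g/mol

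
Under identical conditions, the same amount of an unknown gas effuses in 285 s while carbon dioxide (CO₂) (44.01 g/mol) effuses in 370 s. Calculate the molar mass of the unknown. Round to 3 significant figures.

26.1 g/mol

From Graham's law, t_X/t_CO₂ = √(M_X/M_CO₂).
285/370 = 0.7703 = √(M_X/44.01)
M_X = 44.01 × 0.7703² = 44.01 × 0.5933 = 26.1 g/mol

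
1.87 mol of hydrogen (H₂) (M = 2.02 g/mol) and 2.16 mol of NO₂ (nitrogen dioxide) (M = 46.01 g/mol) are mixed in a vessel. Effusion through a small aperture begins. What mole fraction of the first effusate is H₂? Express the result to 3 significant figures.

0.805

Effusion rate of each component ∝ n_i/√M_i (partial pressure × 1/√M).
Mole fraction of H₂ in the effusate = (n_H₂/√M_H₂) / (n_H₂/√M_H₂ + n_NO₂/√M_NO₂)
= (1.87/√2.02) / (1.87/√2.02 + 2.16/√46.01) = 1.316/(1.316 + 0.3184) = 0.805.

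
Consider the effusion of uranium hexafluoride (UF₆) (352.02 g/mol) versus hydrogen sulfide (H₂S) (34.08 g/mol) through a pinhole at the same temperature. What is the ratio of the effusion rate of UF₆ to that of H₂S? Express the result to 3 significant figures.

By Graham's law, rate_UF₆/rate_H₂S = √(M_H₂S/M_UF₆) = √(34.08/352.02) = √0.09681 = 0.311.

0.311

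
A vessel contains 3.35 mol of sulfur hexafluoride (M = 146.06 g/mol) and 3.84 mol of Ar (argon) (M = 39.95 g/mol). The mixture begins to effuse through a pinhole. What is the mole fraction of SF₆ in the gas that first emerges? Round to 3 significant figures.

0.313

Effusion rate of each component ∝ n_i/√M_i (partial pressure × 1/√M).
Mole fraction of SF₆ in the effusate = (n_SF₆/√M_SF₆) / (n_SF₆/√M_SF₆ + n_Ar/√M_Ar)
= (3.35/√146.06) / (3.35/√146.06 + 3.84/√39.95) = 0.2772/(0.2772 + 0.6075) = 0.313.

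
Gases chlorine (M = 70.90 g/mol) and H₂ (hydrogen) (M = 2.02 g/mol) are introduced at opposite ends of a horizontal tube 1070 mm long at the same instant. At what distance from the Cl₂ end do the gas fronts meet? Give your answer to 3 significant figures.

155 mm

Graham's law gives d_Cl₂/d_H₂ = rate_Cl₂/rate_H₂ = √(M_H₂/M_Cl₂) = √(2.02/70.90) = 0.1688.
With d_Cl₂ + d_H₂ = 1070 mm, d_H₂ = 1070/(1 + 0.1688) = 915.5 mm.
d_Cl₂ = 1070 − 915.5 = 155 mm.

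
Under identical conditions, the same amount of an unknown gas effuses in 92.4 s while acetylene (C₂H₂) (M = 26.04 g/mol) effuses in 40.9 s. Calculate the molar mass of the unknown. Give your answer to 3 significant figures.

133 g/mol

Using Graham's law: t_X/t_C₂H₂ = √(M_X/M_C₂H₂).
92.4/40.9 = 2.259 = √(M_X/26.04)
M_X = 26.04 × 2.259² = 26.04 × 5.104 = 133 g/mol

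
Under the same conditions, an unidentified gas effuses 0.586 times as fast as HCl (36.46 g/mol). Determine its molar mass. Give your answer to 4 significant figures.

From Graham's law, rate_X/rate_HCl = √(M_HCl/M_X).
0.586 = √(36.46/M_X)
M_X = 36.46 / 0.586² = 36.46 / 0.3434 = 106.2 g/mol

106.2 g/mol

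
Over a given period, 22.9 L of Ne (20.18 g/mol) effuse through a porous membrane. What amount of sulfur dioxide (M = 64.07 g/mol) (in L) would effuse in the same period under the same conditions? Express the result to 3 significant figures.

Using Graham's law: rate_SO₂/rate_Ne = √(M_Ne/M_SO₂) = √(20.18/64.07) = √0.3150 = 0.5612.
So the volume for SO₂ is 22.9 × 0.5612 = 12.9 L.

12.9 L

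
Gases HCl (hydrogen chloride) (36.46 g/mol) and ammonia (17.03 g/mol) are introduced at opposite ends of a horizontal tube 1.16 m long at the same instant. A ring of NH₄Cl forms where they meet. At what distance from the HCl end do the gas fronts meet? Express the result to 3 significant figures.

0.471 m

Graham's law gives d_HCl/d_NH₃ = rate_HCl/rate_NH₃ = √(M_NH₃/M_HCl) = √(17.03/36.46) = 0.6834.
With d_HCl + d_NH₃ = 1.16 m, d_NH₃ = 1.16/(1 + 0.6834) = 0.6891 m.
d_HCl = 1.16 − 0.6891 = 0.471 m.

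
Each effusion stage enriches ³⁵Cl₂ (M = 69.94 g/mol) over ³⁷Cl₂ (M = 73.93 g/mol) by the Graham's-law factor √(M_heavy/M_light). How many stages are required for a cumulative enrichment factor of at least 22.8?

113

With α = √(73.93/69.94) per stage, ln α = ½ ln(1.05705) = 0.02774.
Need α^N ≥ 22.8 ⇒ N ≥ ln(22.8) / ln α = 3.127 / 0.02774 = 112.71.
Rounding up, N = 113 stages.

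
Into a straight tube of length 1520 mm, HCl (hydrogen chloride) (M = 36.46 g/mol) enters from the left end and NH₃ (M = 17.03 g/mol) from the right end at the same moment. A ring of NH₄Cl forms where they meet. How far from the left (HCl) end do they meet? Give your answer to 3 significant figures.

Distances travelled in equal time are proportional to diffusion rates, so d_HCl/d_NH₃ = √(M_NH₃/M_HCl) = √(17.03/36.46) = 0.6834.
With d_HCl + d_NH₃ = 1520 mm, d_NH₃ = 1520/(1 + 0.6834) = 902.9 mm.
d_HCl = 1520 − 902.9 = 617 mm.

617 mm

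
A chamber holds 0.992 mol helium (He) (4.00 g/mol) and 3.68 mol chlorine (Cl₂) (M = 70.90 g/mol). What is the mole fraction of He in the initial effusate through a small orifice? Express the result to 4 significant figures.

0.5316

Effusion rate of each component ∝ n_i/√M_i (partial pressure × 1/√M).
So x_He in the escaping gas = (n_He/√M_He) / Σ(n_i/√M_i)
= (0.992/√4.00) / (0.992/√4.00 + 3.68/√70.90) = 0.4960/(0.4960 + 0.4370) = 0.5316.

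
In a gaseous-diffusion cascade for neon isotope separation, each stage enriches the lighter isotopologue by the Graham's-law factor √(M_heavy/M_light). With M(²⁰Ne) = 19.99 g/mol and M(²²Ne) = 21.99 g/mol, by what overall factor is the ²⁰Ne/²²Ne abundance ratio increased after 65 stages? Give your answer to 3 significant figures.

Overall factor = α^65 with α = √(21.99/19.99), i.e. (21.99/19.99)^(65/2).
= 1.10005^(65/2) = 22.2.

22.2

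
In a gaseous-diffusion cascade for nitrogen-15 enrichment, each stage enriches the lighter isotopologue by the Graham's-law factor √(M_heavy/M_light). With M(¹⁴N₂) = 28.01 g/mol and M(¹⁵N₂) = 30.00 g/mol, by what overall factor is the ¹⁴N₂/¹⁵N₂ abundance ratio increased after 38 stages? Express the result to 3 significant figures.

3.68

The single-stage factor is √(M_heavy/M_light), so 38 stages give [√(30.00/28.01)]^38 = (30.00/28.01)^(38/2).
= 1.07105^19 = 3.68.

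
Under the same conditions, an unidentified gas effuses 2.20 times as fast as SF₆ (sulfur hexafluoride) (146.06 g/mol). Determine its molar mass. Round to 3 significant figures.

By Graham's law, rate_X/rate_SF₆ = √(M_SF₆/M_X).
2.20 = √(146.06/M_X)
M_X = 146.06 / 2.20² = 146.06 / 4.840 = 30.2 g/mol

30.2 g/mol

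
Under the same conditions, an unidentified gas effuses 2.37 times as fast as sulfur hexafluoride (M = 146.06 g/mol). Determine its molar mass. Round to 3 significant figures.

26.0 g/mol

From Graham's law, rate_X/rate_SF₆ = √(M_SF₆/M_X).
2.37 = √(146.06/M_X)
M_X = 146.06 / 2.37² = 146.06 / 5.617 = 26.0 g/mol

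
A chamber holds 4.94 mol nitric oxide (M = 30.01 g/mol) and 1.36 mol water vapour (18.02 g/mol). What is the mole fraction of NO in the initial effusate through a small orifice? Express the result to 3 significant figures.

Rate_i ∝ x_i/√M_i (Graham's law weighted by mole fraction), so the effusate composition follows n_i/√M_i.
Mole fraction of NO in the effusate = (n_NO/√M_NO) / (n_NO/√M_NO + n_H₂O/√M_H₂O)
= (4.94/√30.01) / (4.94/√30.01 + 1.36/√18.02) = 0.9018/(0.9018 + 0.3204) = 0.738.

0.738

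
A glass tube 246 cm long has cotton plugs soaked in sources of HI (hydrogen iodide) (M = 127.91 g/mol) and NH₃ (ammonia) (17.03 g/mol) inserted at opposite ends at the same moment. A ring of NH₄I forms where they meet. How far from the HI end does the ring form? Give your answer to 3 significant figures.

In equal time, each gas travels a distance ∝ its rate ∝ 1/√M, so d_HI/d_NH₃ = √(M_NH₃/M_HI) = √(17.03/127.91) = 0.3649.
With d_HI + d_NH₃ = 246 cm, d_NH₃ = 246/(1 + 0.3649) = 180.2 cm.
d_HI = 246 − 180.2 = 65.8 cm.

65.8 cm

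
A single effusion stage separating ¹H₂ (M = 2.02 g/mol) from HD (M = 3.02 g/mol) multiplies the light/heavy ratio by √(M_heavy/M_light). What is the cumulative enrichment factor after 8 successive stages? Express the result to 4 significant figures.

Overall factor = α^8 with α = √(3.02/2.02), i.e. (3.02/2.02)^(8/2).
= 1.49505^4 = 4.996.

4.996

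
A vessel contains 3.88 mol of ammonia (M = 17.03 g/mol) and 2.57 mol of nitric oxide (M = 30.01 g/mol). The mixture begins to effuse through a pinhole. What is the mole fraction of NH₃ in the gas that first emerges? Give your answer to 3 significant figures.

0.667

Effusion rate of each component ∝ n_i/√M_i (partial pressure × 1/√M).
x_NH₃(eff) = (n_NH₃/√M_NH₃) / (n_NH₃/√M_NH₃ + n_NO/√M_NO)
= (3.88/√17.03) / (3.88/√17.03 + 2.57/√30.01) = 0.9402/(0.9402 + 0.4691) = 0.667.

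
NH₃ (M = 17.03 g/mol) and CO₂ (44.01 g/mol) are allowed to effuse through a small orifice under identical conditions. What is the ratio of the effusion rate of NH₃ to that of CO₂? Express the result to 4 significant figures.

From Graham's law, rate_NH₃/rate_CO₂ = √(M_CO₂/M_NH₃) = √(44.01/17.03) = √2.584 = 1.608.

1.608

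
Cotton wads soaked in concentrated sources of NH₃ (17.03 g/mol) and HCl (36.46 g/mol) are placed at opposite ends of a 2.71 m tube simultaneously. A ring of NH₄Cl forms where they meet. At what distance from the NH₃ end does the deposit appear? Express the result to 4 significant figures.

1.610 m

In equal time, each gas travels a distance ∝ its rate ∝ 1/√M, so d_NH₃/d_HCl = √(M_HCl/M_NH₃) = √(36.46/17.03) = 1.463.
With d_NH₃ + d_HCl = 2.71 m, d_HCl = 2.71/(1 + 1.463) = 1.100 m.
d_NH₃ = 2.71 − 1.100 = 1.610 m.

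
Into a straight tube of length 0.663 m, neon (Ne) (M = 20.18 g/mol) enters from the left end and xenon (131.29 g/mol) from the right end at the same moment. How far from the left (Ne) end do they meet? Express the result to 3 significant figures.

0.476 m

Distances travelled in equal time are proportional to diffusion rates, so d_Ne/d_Xe = √(M_Xe/M_Ne) = √(131.29/20.18) = 2.551.
With d_Ne + d_Xe = 0.663 m, d_Xe = 0.663/(1 + 2.551) = 0.1867 m.
d_Ne = 0.663 − 0.1867 = 0.476 m.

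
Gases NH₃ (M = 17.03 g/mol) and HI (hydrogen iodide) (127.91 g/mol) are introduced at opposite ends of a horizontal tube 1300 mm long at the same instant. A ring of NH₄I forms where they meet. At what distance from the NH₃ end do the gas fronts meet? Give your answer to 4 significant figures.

952.5 mm

The fronts meet when d_NH₃ + d_HI = L with d_NH₃/d_HI = √(M_HI/M_NH₃) (Graham's law). Here √(M_HI/M_NH₃) = √(127.91/17.03) = 2.741.
With d_NH₃ + d_HI = 1300 mm, d_HI = 1300/(1 + 2.741) = 347.5 mm.
d_NH₃ = 1300 − 347.5 = 952.5 mm.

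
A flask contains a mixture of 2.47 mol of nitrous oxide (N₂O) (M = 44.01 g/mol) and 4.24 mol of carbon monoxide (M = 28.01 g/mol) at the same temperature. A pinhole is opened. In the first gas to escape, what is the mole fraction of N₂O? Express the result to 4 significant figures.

Effusion rate of each component ∝ n_i/√M_i (partial pressure × 1/√M).
Mole fraction of N₂O in the effusate = (n_N₂O/√M_N₂O) / (n_N₂O/√M_N₂O + n_CO/√M_CO)
= (2.47/√44.01) / (2.47/√44.01 + 4.24/√28.01) = 0.3723/(0.3723 + 0.8011) = 0.3173.

0.3173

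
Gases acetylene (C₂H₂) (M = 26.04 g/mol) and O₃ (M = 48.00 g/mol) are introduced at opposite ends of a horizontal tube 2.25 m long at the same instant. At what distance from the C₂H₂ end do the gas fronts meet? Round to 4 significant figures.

Distances travelled in equal time are proportional to diffusion rates, so d_C₂H₂/d_O₃ = √(M_O₃/M_C₂H₂) = √(48.00/26.04) = 1.358.
With d_C₂H₂ + d_O₃ = 2.25 m, d_O₃ = 2.25/(1 + 1.358) = 0.9543 m.
d_C₂H₂ = 2.25 − 0.9543 = 1.296 m.

1.296 m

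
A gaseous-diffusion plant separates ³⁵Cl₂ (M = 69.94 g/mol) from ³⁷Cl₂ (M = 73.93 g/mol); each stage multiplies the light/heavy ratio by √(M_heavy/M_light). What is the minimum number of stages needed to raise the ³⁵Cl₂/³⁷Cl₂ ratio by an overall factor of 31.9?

Per stage α = (73.93/69.94)^(1/2) = 1.05705^0.5, giving ln α = 0.02774.
Need α^N ≥ 31.9 ⇒ N ≥ ln(31.9) / ln α = 3.463 / 0.02774 = 124.82.
Minimum whole number of stages: N = 125.

125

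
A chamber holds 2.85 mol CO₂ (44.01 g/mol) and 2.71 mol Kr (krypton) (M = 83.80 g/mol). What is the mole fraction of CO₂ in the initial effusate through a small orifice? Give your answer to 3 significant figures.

0.592

Each component's effusion rate ∝ (its partial pressure)·(1/√M) ∝ n_i/√M_i.
x_CO₂(eff) = (n_CO₂/√M_CO₂) / (n_CO₂/√M_CO₂ + n_Kr/√M_Kr)
= (2.85/√44.01) / (2.85/√44.01 + 2.71/√83.80) = 0.4296/(0.4296 + 0.2960) = 0.592.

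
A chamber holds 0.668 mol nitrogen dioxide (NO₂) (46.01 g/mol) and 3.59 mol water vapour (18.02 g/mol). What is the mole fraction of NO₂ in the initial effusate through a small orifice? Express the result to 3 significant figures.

0.104

The effusion rate of species i is ∝ p_i/√M_i ∝ n_i/√M_i.
x_NO₂(eff) = (n_NO₂/√M_NO₂) / (n_NO₂/√M_NO₂ + n_H₂O/√M_H₂O)
= (0.668/√46.01) / (0.668/√46.01 + 3.59/√18.02) = 0.09848/(0.09848 + 0.8457) = 0.104.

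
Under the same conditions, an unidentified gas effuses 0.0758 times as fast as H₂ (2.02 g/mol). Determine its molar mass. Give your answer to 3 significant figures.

352 g/mol

By Graham's law, rate_X/rate_H₂ = √(M_H₂/M_X).
0.0758 = √(2.02/M_X)
M_X = 2.02 / 0.0758² = 2.02 / 0.005746 = 352 g/mol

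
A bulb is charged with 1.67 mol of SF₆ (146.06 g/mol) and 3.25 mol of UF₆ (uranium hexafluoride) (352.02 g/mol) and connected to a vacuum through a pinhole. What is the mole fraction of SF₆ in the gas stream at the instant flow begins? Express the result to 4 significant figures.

The effusion rate of species i is ∝ p_i/√M_i ∝ n_i/√M_i.
Mole fraction of SF₆ in the effusate = (n_SF₆/√M_SF₆) / (n_SF₆/√M_SF₆ + n_UF₆/√M_UF₆)
= (1.67/√146.06) / (1.67/√146.06 + 3.25/√352.02) = 0.1382/(0.1382 + 0.1732) = 0.4437.

0.4437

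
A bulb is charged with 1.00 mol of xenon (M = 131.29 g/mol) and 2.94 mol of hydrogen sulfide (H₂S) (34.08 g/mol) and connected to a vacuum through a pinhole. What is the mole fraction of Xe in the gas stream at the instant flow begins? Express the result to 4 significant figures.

0.1477

Rate_i ∝ x_i/√M_i (Graham's law weighted by mole fraction), so the effusate composition follows n_i/√M_i.
x_Xe(eff) = (n_Xe/√M_Xe) / (n_Xe/√M_Xe + n_H₂S/√M_H₂S)
= (1.00/√131.29) / (1.00/√131.29 + 2.94/√34.08) = 0.08727/(0.08727 + 0.5036) = 0.1477.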